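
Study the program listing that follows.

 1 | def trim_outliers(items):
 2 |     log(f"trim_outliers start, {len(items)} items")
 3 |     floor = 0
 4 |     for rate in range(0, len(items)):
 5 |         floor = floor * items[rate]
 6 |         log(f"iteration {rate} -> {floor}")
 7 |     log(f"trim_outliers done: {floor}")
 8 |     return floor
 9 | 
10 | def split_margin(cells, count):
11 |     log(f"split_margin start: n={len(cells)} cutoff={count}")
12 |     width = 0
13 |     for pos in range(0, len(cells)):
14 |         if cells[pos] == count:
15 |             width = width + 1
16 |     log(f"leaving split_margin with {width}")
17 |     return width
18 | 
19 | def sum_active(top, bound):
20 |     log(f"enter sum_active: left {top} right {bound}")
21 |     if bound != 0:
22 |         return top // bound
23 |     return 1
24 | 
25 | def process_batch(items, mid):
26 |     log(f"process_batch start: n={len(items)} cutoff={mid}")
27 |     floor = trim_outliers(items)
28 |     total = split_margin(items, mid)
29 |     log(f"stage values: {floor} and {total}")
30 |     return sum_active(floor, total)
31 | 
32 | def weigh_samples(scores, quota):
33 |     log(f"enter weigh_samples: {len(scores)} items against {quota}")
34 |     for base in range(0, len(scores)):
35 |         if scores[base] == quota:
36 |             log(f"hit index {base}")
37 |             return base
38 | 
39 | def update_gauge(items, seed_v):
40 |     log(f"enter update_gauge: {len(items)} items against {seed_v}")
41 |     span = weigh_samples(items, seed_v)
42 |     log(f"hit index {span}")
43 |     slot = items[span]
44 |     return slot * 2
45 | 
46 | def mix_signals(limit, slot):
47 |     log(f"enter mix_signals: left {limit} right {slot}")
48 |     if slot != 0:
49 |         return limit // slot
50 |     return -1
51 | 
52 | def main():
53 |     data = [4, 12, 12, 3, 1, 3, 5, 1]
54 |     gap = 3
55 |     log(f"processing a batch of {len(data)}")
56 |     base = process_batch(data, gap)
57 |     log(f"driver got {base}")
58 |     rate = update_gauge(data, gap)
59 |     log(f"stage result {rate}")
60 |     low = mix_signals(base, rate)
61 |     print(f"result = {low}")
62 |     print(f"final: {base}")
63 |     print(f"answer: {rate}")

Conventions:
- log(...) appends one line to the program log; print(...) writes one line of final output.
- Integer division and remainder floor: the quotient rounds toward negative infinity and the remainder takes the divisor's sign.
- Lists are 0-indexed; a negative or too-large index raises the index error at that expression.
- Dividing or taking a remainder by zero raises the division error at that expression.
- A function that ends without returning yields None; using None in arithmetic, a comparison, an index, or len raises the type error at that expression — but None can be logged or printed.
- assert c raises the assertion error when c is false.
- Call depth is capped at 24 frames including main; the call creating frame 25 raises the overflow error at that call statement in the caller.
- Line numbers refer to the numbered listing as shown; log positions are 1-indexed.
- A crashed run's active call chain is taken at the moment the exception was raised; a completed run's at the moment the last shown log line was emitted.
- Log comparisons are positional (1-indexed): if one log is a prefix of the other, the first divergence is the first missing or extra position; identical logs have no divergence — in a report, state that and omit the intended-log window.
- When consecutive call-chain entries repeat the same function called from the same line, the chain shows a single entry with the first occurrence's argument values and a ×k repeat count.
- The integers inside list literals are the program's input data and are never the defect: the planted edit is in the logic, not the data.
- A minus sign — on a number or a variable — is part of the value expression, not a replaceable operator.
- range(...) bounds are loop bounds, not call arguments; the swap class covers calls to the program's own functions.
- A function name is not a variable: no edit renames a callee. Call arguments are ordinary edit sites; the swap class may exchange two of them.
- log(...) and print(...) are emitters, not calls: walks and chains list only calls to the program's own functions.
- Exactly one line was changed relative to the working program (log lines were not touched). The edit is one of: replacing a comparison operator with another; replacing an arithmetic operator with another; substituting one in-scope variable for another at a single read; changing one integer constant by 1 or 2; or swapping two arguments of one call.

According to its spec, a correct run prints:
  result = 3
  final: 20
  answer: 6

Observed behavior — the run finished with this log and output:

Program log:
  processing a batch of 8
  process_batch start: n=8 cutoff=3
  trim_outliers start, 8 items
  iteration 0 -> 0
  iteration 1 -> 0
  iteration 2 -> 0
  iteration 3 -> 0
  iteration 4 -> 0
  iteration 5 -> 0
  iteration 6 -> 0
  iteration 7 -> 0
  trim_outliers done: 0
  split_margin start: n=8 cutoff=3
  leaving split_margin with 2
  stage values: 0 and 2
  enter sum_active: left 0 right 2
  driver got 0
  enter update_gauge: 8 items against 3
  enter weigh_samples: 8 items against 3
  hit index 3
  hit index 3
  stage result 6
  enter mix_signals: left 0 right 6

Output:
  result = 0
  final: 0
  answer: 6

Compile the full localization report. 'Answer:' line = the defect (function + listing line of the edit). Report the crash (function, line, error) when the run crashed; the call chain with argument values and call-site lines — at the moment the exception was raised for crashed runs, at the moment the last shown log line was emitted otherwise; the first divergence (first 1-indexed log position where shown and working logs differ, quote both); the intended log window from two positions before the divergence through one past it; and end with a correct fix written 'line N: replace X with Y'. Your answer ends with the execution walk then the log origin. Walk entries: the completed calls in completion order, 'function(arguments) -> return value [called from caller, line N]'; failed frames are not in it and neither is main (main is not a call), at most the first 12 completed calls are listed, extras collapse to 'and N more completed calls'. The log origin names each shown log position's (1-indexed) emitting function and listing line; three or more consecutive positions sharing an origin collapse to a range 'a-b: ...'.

Answer: the defect is in trim_outliers at line 5.
The tell: Position 4 is the first bad log line: 'iteration 0 -> 0' should read 'iteration 0 -> 4'.
Call chain: main -> mix_signals(0, 6) (called at line 60).
First divergence: at position 4 the run shows 'iteration 0 -> 0' where the working version logs 'iteration 0 -> 4'.
Intended log window:
  2: process_batch start: n=8 cutoff=3
  3: trim_outliers start, 8 items
  4: iteration 0 -> 4
  5: iteration 1 -> 16
Execution walk:
  trim_outliers([4, 12, 12, 3, 1, 3, 5, 1]) -> 0  [called from process_batch, line 27]
  split_margin([4, 12, 12, 3, 1, 3, 5, 1], 3) -> 2  [called from process_batch, line 28]
  sum_active(0, 2) -> 0  [called from process_batch, line 30]
  process_batch([4, 12, 12, 3, 1, 3, 5, 1], 3) -> 0  [called from main, line 56]
  weigh_samples([4, 12, 12, 3, 1, 3, 5, 1], 3) -> 3  [called from update_gauge, line 41]
  update_gauge([4, 12, 12, 3, 1, 3, 5, 1], 3) -> 6  [called from main, line 58]
  mix_signals(0, 6) -> 0  [called from main, line 60]
Log origin:
  1: logged in main at line 55
  2: logged in process_batch at line 26
  3: logged in trim_outliers at line 2
  4-11: logged in trim_outliers at line 6
  12: logged in trim_outliers at line 7
  13: logged in split_margin at line 11
  14: logged in split_margin at line 16
  15: logged in process_batch at line 29
  16: logged in sum_active at line 20
  17: logged in main at line 57
  18: logged in update_gauge at line 40
  19: logged in weigh_samples at line 33
  20: logged in weigh_samples at line 36
  21: logged in update_gauge at line 42
  22: logged in main at line 59
  23: logged in mix_signals at line 47
A correct fix: line 5: replace `*` with `+`.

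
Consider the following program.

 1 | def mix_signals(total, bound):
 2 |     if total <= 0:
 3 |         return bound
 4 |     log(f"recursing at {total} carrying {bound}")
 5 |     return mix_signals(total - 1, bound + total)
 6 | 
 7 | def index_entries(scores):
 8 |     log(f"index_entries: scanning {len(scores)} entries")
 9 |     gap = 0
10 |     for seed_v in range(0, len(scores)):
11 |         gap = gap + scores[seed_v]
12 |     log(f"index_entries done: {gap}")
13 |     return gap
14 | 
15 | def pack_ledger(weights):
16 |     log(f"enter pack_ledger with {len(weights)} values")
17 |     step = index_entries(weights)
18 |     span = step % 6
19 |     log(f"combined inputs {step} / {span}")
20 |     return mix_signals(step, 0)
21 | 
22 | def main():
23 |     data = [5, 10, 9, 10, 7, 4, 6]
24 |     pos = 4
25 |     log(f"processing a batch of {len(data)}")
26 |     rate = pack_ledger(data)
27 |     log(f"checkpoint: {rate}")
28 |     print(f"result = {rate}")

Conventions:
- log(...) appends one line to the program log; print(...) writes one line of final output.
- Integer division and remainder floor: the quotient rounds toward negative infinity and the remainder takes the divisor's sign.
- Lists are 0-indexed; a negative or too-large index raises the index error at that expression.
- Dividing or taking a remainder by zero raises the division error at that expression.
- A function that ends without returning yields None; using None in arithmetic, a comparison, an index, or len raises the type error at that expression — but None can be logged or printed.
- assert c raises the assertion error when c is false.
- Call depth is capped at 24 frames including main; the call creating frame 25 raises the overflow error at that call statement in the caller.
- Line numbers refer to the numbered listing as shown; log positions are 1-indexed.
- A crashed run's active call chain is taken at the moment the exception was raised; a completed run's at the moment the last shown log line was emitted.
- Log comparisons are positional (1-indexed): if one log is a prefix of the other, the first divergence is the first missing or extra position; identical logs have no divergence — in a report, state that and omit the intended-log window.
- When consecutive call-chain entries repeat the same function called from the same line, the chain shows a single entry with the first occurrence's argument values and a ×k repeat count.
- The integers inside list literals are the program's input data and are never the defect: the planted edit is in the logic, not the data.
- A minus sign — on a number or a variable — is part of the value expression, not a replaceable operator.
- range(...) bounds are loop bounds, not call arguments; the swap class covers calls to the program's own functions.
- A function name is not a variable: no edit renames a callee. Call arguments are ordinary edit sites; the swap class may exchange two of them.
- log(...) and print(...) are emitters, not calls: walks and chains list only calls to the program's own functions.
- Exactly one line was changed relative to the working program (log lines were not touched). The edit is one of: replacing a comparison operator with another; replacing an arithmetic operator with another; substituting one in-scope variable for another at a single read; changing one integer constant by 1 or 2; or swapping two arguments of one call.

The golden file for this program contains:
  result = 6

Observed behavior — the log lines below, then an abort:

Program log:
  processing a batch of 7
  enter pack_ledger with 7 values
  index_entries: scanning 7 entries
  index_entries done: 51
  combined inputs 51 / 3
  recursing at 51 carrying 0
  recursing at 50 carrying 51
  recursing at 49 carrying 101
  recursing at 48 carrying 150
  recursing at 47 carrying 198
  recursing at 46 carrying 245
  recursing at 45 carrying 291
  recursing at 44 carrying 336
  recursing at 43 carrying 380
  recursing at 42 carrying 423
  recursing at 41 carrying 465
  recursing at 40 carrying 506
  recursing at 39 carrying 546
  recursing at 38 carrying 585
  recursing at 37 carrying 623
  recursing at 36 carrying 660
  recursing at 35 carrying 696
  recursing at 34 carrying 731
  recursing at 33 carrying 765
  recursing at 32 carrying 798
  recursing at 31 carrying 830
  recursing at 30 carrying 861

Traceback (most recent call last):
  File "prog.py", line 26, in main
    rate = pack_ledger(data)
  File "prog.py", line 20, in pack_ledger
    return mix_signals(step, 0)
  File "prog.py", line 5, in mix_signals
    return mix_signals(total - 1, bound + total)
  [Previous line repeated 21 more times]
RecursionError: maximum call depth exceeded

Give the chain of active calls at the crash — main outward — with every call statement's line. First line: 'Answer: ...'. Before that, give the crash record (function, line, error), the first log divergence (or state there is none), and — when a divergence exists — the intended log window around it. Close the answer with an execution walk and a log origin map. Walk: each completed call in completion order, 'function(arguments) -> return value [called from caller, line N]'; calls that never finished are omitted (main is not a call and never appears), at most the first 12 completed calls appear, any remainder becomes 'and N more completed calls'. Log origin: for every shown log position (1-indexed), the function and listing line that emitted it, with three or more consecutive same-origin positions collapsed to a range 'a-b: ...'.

Answer: main -> pack_ledger (called at line 26) -> mix_signals (called at line 20) -> mix_signals (called at line 5) ×21.
The tell: Everything matches until log position 6, which reads 'recursing at 51 carrying 0' in place of 'recursing at 3 carrying 0'.
Crash: mix_signals, line 5, RecursionError.
First divergence: position 6 — shown 'recursing at 51 carrying 0', intended 'recursing at 3 carrying 0'.
Intended log window:
  4: index_entries done: 51
  5: combined inputs 51 / 3
  6: recursing at 3 carrying 0
  7: recursing at 2 carrying 3
Execution walk:
  index_entries([5, 10, 9, 10, 7, 4, 6]) -> 51  [called from pack_ledger, line 17]
Log origins:
  1 — main, line 25
  2 — pack_ledger, line 16
  3 — index_entries, line 8
  4 — index_entries, line 12
  5 — pack_ledger, line 19
  6-27 — mix_signals, line 4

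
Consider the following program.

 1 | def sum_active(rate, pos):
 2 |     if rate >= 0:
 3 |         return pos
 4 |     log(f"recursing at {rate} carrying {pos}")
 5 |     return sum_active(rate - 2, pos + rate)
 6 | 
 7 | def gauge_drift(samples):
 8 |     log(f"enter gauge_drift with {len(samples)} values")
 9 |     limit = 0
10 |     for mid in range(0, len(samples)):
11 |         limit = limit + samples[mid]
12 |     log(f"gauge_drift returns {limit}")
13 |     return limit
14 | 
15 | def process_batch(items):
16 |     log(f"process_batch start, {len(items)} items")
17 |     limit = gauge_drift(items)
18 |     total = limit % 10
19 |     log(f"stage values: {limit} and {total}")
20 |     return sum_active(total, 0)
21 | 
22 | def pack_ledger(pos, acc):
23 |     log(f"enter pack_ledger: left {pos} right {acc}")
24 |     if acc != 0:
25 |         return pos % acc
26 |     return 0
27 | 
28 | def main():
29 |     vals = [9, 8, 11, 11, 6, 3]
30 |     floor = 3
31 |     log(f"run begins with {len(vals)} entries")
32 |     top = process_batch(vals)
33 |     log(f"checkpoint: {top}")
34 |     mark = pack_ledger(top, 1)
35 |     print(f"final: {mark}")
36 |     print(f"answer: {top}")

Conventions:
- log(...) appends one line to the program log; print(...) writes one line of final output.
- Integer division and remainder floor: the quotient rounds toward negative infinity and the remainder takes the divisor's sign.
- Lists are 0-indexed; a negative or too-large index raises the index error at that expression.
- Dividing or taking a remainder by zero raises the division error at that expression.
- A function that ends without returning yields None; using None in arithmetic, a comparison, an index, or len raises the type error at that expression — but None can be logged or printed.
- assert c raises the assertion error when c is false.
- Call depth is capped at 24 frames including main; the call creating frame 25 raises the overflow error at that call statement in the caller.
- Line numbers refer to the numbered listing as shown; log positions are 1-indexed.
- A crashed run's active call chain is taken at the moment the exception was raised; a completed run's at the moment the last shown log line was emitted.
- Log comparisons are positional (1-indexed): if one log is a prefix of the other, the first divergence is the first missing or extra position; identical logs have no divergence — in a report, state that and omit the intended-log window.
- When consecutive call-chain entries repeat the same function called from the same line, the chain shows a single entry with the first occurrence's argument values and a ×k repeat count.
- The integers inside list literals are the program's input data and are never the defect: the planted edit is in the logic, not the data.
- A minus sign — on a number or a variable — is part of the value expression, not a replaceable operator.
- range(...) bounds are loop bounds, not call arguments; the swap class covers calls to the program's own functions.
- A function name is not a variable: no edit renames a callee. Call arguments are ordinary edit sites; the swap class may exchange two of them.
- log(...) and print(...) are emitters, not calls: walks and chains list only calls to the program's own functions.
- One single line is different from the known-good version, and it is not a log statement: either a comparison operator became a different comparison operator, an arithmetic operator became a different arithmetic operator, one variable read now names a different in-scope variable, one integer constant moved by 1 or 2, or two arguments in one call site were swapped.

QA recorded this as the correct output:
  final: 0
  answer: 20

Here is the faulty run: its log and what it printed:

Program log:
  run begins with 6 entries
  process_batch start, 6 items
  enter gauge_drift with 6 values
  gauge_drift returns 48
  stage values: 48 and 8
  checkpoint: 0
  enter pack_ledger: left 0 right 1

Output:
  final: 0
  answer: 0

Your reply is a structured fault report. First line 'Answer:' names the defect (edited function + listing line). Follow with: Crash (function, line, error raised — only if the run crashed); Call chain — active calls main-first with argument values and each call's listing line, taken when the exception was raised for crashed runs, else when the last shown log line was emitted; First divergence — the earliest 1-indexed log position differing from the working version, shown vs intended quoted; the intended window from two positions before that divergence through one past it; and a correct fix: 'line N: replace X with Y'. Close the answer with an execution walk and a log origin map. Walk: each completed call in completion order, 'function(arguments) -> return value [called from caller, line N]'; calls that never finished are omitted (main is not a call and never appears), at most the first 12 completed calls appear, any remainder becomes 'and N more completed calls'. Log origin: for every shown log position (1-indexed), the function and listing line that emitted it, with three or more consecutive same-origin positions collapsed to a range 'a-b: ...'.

Answer: the defect is in sum_active at line 2.
Core observation: The earliest visible damage is log position 6 — 'checkpoint: 0' rather than the intended 'recursing at 8 carrying 0'.
Call chain: main -> pack_ledger(0, 1) (called at line 34).
First divergence: position 6; shown 'checkpoint: 0' vs intended 'recursing at 8 carrying 0'.
Intended log window:
  4: gauge_drift returns 48
  5: stage values: 48 and 8
  6: recursing at 8 carrying 0
  7: recursing at 6 carrying 8
Execution walk:
  gauge_drift([9, 8, 11, 11, 6, 3]) -> 48  [called from process_batch, line 17]
  sum_active(8, 0) -> 0  [called from process_batch, line 20]
  process_batch([9, 8, 11, 11, 6, 3]) -> 0  [called from main, line 32]
  pack_ledger(0, 1) -> 0  [called from main, line 34]
Log origin:
  1 — main, line 31
  2 — process_batch, line 16
  3 — gauge_drift, line 8
  4 — gauge_drift, line 12
  5 — process_batch, line 19
  6 — main, line 33
  7 — pack_ledger, line 23
A correct fix: line 2: replace `>=` with `<=`.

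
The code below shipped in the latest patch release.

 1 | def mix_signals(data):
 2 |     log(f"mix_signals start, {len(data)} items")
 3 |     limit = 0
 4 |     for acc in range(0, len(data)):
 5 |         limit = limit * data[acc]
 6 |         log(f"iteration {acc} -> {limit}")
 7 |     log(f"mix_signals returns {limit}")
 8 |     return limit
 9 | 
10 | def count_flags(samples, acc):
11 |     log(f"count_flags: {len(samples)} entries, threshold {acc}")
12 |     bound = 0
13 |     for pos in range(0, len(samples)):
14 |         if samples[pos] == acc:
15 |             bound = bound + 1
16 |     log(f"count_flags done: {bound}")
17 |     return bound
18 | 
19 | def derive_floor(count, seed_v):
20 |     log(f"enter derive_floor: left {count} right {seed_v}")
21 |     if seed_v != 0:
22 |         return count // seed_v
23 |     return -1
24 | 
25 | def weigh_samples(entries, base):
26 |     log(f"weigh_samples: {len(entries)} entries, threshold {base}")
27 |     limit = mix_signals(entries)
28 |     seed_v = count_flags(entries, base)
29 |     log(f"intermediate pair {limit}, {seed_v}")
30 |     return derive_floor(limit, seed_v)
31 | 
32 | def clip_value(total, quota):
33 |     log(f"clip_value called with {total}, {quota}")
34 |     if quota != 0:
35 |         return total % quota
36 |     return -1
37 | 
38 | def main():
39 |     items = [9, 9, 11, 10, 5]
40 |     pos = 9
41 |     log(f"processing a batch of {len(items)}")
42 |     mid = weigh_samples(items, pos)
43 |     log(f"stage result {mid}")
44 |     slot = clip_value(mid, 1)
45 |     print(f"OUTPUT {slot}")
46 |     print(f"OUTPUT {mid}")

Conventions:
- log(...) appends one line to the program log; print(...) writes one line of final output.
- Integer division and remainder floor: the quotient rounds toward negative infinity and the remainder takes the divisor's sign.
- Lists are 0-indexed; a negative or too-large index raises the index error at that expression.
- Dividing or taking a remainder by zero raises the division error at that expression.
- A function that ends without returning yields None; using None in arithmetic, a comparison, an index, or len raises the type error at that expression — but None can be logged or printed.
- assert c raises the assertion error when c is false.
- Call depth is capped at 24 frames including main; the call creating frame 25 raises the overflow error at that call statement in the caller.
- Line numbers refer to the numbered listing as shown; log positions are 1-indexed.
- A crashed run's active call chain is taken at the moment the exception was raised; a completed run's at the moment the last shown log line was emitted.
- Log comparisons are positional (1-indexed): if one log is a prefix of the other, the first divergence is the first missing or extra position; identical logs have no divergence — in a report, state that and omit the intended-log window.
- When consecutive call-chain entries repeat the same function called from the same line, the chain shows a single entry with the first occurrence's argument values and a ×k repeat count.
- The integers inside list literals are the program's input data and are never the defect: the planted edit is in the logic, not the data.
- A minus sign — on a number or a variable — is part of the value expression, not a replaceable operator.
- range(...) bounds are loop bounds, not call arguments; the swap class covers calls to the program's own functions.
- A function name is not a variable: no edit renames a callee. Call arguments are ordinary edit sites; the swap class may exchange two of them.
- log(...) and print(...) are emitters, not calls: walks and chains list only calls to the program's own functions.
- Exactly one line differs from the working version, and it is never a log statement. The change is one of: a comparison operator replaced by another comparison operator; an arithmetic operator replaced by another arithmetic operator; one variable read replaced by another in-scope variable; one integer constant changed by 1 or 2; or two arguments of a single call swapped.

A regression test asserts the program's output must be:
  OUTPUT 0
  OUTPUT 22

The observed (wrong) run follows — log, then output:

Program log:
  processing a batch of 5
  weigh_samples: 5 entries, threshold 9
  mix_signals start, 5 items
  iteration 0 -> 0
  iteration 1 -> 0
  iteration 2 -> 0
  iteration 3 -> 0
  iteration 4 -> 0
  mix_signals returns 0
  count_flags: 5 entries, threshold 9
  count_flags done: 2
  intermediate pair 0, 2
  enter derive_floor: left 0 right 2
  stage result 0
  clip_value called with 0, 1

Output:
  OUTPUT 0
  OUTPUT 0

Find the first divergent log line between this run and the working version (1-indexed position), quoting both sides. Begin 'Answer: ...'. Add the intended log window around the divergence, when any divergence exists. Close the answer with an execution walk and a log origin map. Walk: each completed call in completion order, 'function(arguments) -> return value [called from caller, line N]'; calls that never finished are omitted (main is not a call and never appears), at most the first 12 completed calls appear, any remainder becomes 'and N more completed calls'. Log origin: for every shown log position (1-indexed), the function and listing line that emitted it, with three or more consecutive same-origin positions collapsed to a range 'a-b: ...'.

Answer: position 4 — shown 'iteration 0 -> 0', intended 'iteration 0 -> 9'.
Intended log window:
  2: weigh_samples: 5 entries, threshold 9
  3: mix_signals start, 5 items
  4: iteration 0 -> 9
  5: iteration 1 -> 18
Execution walk:
  mix_signals([9, 9, 11, 10, 5]) -> 0  [called from weigh_samples, line 27]
  count_flags([9, 9, 11, 10, 5], 9) -> 2  [called from weigh_samples, line 28]
  derive_floor(0, 2) -> 0  [called from weigh_samples, line 30]
  weigh_samples([9, 9, 11, 10, 5], 9) -> 0  [called from main, line 42]
  clip_value(0, 1) -> 0  [called from main, line 44]
Log origin:
  1: from main, line 41
  2: from weigh_samples, line 26
  3: from mix_signals, line 2
  4-8: from mix_signals, line 6
  9: from mix_signals, line 7
  10: from count_flags, line 11
  11: from count_flags, line 16
  12: from weigh_samples, line 29
  13: from derive_floor, line 20
  14: from main, line 43
  15: from clip_value, line 33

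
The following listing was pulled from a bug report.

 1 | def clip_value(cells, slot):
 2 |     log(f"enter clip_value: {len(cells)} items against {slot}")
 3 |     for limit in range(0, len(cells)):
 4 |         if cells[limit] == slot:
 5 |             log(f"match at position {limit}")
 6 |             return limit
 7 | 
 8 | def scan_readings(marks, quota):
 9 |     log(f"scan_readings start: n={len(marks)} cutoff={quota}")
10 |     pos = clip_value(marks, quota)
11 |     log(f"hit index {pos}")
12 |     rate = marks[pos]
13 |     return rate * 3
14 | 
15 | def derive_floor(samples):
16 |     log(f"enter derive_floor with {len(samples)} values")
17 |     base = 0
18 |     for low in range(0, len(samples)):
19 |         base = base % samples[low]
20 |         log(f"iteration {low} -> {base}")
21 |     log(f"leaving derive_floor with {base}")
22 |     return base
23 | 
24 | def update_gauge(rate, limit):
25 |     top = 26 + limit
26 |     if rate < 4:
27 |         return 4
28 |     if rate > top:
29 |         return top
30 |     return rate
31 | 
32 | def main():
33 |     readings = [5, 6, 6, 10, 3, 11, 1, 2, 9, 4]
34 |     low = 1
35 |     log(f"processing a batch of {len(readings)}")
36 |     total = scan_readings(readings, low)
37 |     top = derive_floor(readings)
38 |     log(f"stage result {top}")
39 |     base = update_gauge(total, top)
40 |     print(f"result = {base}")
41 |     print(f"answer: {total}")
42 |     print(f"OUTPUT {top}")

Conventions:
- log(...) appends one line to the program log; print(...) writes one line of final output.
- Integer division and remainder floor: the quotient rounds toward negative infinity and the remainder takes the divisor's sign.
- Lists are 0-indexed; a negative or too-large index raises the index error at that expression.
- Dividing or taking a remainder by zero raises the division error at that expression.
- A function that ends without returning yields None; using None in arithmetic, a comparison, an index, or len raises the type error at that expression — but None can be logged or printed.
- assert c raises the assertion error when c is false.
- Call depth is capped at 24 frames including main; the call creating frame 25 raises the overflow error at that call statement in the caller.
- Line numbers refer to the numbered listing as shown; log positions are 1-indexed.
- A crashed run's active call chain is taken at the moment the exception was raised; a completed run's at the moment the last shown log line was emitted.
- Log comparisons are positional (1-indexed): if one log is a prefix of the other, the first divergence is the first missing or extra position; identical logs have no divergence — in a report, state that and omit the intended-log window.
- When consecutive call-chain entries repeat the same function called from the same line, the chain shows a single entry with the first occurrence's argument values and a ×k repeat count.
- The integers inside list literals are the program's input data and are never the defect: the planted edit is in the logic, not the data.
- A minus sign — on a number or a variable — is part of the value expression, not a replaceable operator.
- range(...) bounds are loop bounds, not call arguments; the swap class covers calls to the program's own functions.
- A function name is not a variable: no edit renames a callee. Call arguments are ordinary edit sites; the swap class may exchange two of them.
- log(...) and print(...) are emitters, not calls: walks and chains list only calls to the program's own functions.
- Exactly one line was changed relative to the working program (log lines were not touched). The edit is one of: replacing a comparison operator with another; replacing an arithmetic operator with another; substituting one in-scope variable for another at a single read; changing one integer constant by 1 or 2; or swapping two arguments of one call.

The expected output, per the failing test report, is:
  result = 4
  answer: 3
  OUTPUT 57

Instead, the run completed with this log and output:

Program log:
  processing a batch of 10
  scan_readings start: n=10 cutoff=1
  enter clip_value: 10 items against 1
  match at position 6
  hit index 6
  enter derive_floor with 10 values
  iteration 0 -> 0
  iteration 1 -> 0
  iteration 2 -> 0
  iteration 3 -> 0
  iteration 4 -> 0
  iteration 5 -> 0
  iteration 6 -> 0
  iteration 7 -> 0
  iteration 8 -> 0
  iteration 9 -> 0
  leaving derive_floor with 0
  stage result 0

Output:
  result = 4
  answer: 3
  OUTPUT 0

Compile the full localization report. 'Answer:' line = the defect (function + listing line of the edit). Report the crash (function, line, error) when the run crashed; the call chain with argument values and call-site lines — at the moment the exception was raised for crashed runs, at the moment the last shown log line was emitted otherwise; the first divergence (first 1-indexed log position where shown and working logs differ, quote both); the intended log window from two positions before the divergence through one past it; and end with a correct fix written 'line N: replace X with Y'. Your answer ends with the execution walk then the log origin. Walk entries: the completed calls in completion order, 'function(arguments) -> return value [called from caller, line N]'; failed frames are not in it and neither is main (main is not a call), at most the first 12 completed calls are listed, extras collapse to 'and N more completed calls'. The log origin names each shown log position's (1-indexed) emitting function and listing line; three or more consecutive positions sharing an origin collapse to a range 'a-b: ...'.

Answer: the defect is in derive_floor at line 19.
Core observation: Everything matches until log position 7, which reads 'iteration 0 -> 0' in place of 'iteration 0 -> 5'.
Call chain: main.
First divergence: position 7 — the shown line 'iteration 0 -> 0' should read 'iteration 0 -> 5'.
Intended log window:
  5: hit index 6
  6: enter derive_floor with 10 values
  7: iteration 0 -> 5
  8: iteration 1 -> 11
Execution walk:
  clip_value([5, 6, 6, 10, 3, 11, 1, 2, 9, 4], 1) -> 6  [called from scan_readings, line 10]
  scan_readings([5, 6, 6, 10, 3, 11, 1, 2, 9, 4], 1) -> 3  [called from main, line 36]
  derive_floor([5, 6, 6, 10, 3, 11, 1, 2, 9, 4]) -> 0  [called from main, line 37]
  update_gauge(3, 0) -> 4  [called from main, line 39]
Log origins:
  1 — main, line 35
  2 — scan_readings, line 9
  3 — clip_value, line 2
  4 — clip_value, line 5
  5 — scan_readings, line 11
  6 — derive_floor, line 16
  7-16 — derive_floor, line 20
  17 — derive_floor, line 21
  18 — main, line 38
A correct fix: line 19: replace `%` with `+`.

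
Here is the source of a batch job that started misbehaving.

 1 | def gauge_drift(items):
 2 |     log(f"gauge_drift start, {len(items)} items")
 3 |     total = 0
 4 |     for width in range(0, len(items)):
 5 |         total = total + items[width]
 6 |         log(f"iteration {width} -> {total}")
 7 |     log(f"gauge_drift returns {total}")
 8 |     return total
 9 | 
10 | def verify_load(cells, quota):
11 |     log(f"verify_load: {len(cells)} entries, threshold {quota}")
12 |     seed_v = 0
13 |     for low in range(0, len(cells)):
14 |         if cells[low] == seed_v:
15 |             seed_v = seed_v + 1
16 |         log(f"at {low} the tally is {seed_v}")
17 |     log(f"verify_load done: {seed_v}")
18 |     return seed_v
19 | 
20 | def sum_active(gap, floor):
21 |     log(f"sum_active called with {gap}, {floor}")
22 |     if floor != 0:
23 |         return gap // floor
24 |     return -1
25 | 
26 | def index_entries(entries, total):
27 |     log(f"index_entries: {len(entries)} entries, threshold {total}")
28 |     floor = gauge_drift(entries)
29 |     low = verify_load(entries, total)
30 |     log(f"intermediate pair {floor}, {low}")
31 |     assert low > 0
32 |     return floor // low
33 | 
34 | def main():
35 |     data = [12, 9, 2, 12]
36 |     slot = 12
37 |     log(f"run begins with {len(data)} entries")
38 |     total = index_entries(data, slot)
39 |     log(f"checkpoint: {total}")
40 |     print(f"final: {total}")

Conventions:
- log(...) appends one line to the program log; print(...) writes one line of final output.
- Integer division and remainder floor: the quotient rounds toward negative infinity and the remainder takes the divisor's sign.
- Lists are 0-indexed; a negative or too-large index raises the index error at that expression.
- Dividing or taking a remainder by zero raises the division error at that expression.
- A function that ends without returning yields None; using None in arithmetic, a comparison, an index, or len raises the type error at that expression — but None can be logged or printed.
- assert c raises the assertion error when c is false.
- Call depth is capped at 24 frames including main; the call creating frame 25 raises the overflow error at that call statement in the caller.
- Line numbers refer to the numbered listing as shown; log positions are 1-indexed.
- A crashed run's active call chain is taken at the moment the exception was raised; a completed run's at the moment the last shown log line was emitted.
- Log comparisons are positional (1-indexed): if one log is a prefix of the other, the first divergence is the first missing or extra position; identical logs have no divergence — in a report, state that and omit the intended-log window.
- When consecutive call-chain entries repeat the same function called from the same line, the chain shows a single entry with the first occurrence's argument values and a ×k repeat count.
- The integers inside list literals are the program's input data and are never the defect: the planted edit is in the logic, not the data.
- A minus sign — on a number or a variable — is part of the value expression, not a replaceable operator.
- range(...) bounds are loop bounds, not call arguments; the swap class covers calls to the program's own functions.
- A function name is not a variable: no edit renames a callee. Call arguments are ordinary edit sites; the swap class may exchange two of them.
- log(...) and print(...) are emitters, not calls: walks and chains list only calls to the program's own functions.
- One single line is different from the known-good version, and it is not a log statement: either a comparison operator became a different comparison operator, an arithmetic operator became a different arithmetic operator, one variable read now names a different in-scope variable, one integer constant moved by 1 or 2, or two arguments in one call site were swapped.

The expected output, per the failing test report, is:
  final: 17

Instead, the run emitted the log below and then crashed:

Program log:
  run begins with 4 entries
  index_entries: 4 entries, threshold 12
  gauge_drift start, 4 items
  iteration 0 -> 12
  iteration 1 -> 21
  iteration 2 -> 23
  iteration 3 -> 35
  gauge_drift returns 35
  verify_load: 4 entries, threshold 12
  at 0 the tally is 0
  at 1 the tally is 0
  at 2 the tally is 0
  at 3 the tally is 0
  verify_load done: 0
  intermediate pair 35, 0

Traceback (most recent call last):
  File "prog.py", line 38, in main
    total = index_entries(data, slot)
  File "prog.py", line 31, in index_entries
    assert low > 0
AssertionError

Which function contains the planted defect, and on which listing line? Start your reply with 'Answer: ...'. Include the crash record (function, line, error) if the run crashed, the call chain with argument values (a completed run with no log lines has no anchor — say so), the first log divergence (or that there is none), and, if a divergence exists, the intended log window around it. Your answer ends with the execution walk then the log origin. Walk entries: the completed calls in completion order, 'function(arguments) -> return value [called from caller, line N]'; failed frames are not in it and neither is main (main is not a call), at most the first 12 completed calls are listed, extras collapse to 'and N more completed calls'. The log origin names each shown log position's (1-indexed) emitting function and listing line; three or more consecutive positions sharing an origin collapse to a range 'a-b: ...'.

Answer: the defect is in verify_load at line 14.
Key observation: The log first diverges at position 10: the faulty run prints 'at 0 the tally is 0' where the working version prints 'at 0 the tally is 1'.
Crash: index_entries, line 31, AssertionError.
Call chain: main -> index_entries([12, 9, 2, 12], 12) (called at line 38).
First divergence: at position 10 the run shows 'at 0 the tally is 0' where the working version logs 'at 0 the tally is 1'.
Intended log window:
  8: gauge_drift returns 35
  9: verify_load: 4 entries, threshold 12
  10: at 0 the tally is 1
  11: at 1 the tally is 1
Execution walk:
  gauge_drift([12, 9, 2, 12]) -> 35  [called from index_entries, line 28]
  verify_load([12, 9, 2, 12], 12) -> 0  [called from index_entries, line 29]
Log origin:
  1: logged in main at line 37
  2: logged in index_entries at line 27
  3: logged in gauge_drift at line 2
  4-7: logged in gauge_drift at line 6
  8: logged in gauge_drift at line 7
  9: logged in verify_load at line 11
  10-13: logged in verify_load at line 16
  14: logged in verify_load at line 17
  15: logged in index_entries at line 30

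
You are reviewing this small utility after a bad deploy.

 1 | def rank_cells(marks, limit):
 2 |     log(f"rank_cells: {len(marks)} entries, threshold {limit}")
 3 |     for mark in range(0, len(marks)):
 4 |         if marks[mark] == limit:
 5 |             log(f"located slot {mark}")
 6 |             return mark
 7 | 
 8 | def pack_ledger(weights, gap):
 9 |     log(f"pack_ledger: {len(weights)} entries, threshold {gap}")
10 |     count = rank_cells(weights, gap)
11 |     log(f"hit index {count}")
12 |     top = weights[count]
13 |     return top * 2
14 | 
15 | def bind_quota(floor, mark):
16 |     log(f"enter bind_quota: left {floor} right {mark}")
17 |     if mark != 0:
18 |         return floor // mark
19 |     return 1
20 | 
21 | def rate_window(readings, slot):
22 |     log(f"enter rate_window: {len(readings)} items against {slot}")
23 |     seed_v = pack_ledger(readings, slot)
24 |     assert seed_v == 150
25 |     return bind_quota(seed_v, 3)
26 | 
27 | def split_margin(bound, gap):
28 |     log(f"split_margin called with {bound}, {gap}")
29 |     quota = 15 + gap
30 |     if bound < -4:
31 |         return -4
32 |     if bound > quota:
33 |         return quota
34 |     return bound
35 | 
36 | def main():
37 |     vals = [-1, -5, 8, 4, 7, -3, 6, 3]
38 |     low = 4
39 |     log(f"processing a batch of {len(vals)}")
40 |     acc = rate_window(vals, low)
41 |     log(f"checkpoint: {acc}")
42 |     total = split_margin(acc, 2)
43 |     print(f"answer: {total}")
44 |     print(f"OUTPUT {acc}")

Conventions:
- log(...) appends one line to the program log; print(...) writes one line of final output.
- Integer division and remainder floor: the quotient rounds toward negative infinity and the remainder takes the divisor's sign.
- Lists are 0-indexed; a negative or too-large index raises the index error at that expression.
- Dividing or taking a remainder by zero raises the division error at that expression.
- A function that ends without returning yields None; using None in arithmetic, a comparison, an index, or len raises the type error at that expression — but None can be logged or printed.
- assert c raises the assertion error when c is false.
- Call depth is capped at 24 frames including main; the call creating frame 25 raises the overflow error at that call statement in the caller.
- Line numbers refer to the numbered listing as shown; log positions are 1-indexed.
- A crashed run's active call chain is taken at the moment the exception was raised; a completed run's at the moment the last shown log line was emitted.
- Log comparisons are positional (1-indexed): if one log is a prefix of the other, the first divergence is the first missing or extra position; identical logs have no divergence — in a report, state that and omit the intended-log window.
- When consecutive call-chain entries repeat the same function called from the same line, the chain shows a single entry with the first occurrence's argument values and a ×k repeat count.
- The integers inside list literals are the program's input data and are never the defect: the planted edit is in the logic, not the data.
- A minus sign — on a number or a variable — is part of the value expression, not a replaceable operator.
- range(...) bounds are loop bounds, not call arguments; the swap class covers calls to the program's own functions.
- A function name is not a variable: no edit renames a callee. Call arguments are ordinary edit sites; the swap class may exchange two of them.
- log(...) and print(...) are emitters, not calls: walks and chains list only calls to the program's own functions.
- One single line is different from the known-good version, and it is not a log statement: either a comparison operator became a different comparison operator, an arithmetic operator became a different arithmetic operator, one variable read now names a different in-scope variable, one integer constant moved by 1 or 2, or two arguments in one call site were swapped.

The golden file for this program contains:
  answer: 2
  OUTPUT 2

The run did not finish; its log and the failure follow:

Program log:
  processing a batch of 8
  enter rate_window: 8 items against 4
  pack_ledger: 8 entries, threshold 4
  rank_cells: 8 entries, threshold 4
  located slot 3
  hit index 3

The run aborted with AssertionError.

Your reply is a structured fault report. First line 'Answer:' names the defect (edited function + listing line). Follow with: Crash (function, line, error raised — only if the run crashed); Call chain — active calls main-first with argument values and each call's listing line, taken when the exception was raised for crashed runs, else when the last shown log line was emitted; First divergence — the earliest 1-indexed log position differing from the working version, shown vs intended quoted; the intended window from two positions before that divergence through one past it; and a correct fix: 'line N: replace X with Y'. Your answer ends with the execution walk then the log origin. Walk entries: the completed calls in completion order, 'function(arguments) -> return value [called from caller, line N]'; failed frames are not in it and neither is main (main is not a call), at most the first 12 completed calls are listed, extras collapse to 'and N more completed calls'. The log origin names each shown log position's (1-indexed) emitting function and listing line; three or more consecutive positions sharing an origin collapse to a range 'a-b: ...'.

Answer: the defect is in rate_window at line 24.
Key observation: A complete run would log 'enter bind_quota: left 8 right 3' next, but this one stopped at 6 lines.
Crash: rate_window, line 24, AssertionError.
Call chain: main -> rate_window([-1, -5, 8, 4, 7, -3, 6, 3], 4) (called at line 40).
First divergence: position 7 — the faulty run's log ends after 6 lines; the working version continues with 'enter bind_quota: left 8 right 3'.
Intended log window:
  5: located slot 3
  6: hit index 3
  7: enter bind_quota: left 8 right 3
  8: checkpoint: 2
Execution walk:
  rank_cells([-1, -5, 8, 4, 7, -3, 6, 3], 4) -> 3  [called from pack_ledger, line 10]
  pack_ledger([-1, -5, 8, 4, 7, -3, 6, 3], 4) -> 8  [called from rate_window, line 23]
Log origin:
  1: from main, line 39
  2: from rate_window, line 22
  3: from pack_ledger, line 9
  4: from rank_cells, line 2
  5: from rank_cells, line 5
  6: from pack_ledger, line 11
A correct fix: line 24: replace `==` with `<=`.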